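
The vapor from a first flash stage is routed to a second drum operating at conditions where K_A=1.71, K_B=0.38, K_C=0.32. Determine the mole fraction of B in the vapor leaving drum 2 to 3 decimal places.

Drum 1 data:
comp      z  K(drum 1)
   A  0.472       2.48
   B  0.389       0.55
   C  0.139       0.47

Drum 1:
Newton–Raphson from ψ₁ = 0.5:
  ψ₁ = 0.500: g = 0.0754, g' = -0.545 → ψ₁ = 0.638
  ψ₁ = 0.638: g = 0.0023, g' = -0.518 → ψ₁ = 0.643
Converged at ψ₁ = 0.643.
Drum-1 compositions:
  A: x = 0.242, y = 0.600
  B: x = 0.547, y = 0.301
  C: x = 0.211, y = 0.099
Drum-2 feed = drum-1 vapor: z₂ = (0.5999, 0.3010, 0.0991).
Drum 2:
Let ψ₂ = V/F and solve Σ zᵢ(Kᵢ−1)/(1+ψ₂(Kᵢ−1)) = 0.
Check two-phase: ΣzᵢKᵢ = 1.172 > 1 and Σzᵢ/Kᵢ = 1.453 > 1, so g(0) = 0.172 > 0 and g(1) = -0.453 < 0.
Newton–Raphson from ψ₂ = 0.54:
  ψ₂ = 0.540: g = -0.0791, g' = -0.534 → ψ₂ = 0.392
  ψ₂ = 0.392: g = -0.0051, g' = -0.472 → ψ₂ = 0.381
Converged at ψ₂ = 0.381.
  A: x = 0.472, y = 0.807
  B: x = 0.394, y = 0.150
  C: x = 0.134, y = 0.043

y_B (drum 2) = 0.150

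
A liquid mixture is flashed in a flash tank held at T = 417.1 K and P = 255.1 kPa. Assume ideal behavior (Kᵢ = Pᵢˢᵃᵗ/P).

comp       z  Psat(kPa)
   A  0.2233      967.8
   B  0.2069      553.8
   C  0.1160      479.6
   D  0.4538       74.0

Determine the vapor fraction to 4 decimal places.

ψ = 0.4846

Raoult's law: Kᵢ = Pᵢˢᵃᵗ/P = Pᵢˢᵃᵗ/255.1.
  K_A = 967.8/255.1 = 3.793806, K_B = 553.8/255.1 = 2.170913, K_C = 479.6/255.1 = 1.880047, K_D = 74.0/255.1 = 0.290082
Rachford–Rice: g(ψ) = Σ zᵢ(Kᵢ−1)/(1+ψ(Kᵢ−1)) = 0.
Feasibility: ΣzᵢKᵢ = 1.6460, Σzᵢ/Kᵢ = 1.7802 — both > 1, two phases present.
Newton–Raphson from ψ = 0.5:
  ψ = 0.5000: g = -0.01547, g' = -1.0092 → ψ = 0.4847
  ψ = 0.4847: g = -0.00003, g' = -1.0057 → ψ = 0.4846
Converged at ψ = 0.4846.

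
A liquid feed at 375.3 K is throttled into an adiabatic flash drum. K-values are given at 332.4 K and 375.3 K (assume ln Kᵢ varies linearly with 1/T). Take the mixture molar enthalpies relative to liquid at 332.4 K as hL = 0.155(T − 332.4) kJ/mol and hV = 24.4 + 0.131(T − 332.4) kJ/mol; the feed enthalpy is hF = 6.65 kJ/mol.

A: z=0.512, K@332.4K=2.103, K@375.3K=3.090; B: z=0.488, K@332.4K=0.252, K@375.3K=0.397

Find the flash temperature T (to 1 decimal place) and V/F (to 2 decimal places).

Adiabatic flash: solve Rachford–Rice at each trial T, then check hF = ψ·hV(T) + (1−ψ)·hL(T).
  T = 332.4 K: K = (2.103, 0.252), RR gives ψ = 0.242, H_out = 5.906 kJ/mol
  T = 375.3 K: K = (3.090, 0.397), RR gives ψ = 0.616, H_out = 21.036 kJ/mol
  T = 353.9 K: K = (2.580, 0.321), RR gives ψ = 0.445, H_out = 13.963 kJ/mol
  T = 343.1 K: K = (2.336, 0.285), RR gives ψ = 0.351, H_out = 10.133 kJ/mol
  T = 337.8 K: K = (2.219, 0.269), RR gives ψ = 0.300, H_out = 8.112 kJ/mol
  T = 335.1 K: K = (2.161, 0.260), RR gives ψ = 0.272, H_out = 7.030 kJ/mol
  T = 333.8 K: K = (2.133, 0.256), RR gives ψ = 0.258, H_out = 6.495 kJ/mol
Linear interpolation between T = 333.8 (H_out = 6.495) and T = 335.1 (H_out = 7.030) on hF = 6.65 gives T ≈ 334.2 K, at which ψ = 0.26.

T = 334.2 K, V/F = 0.26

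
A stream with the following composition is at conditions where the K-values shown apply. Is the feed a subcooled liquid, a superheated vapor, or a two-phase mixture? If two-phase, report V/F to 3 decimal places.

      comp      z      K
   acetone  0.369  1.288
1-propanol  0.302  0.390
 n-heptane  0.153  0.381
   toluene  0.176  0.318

subcooled liquid

ΣzᵢKᵢ = 0.707; Σzᵢ/Kᵢ = 2.016.
Since ΣzᵢKᵢ < 1 the mixture is below its bubble point — single liquid phase.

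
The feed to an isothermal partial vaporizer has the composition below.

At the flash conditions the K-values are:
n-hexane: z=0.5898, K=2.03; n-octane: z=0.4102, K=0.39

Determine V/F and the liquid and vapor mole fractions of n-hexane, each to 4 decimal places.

V/F = 0.5686, x_n-hexane = 0.3720, y_n-hexane = 0.7551

Binary case is linear: z₁(K₁−1)(1+V/F(K₂−1)) + z₂(K₂−1)(1+V/F(K₁−1)) = 0
⇒ V/F = [z₁(K₁−1)+z₂(K₂−1)] / [−(K₁−1)(K₂−1)] = 0.35727/0.62830 = 0.5686
Compositions from xᵢ = zᵢ/(1+V/F(Kᵢ−1)), yᵢ = Kᵢxᵢ:
  n-hexane: x = 0.3720, y = 0.7551
  n-octane: x = 0.6280, y = 0.2449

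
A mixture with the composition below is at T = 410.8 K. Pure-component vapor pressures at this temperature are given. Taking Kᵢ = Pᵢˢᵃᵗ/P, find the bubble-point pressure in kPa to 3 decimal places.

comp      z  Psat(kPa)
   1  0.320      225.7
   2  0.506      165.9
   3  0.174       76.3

At the bubble point ψ → 0, so ΣzᵢKᵢ = 1 with Kᵢ = Pᵢˢᵃᵗ/P ⇒ P = ΣzᵢPᵢˢᵃᵗ.
P = 0.320·225.7 + 0.506·165.9 + 0.174·76.3 = 169.446 kPa

Pbub = 169.446 kPa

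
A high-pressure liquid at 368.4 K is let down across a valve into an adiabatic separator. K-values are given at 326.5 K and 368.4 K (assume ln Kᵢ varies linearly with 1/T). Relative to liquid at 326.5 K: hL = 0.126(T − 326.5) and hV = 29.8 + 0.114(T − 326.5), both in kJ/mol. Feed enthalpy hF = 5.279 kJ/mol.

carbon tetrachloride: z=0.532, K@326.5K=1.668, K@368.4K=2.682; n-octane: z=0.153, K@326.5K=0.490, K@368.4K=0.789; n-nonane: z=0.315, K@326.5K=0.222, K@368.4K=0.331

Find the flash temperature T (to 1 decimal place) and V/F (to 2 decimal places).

T = 330.4 K, V/F = 0.16

Adiabatic flash: solve Rachford–Rice at each trial T, then check hF = ψ·hV(T) + (1−ψ)·hL(T).
  T = 326.5 K: K = (1.668, 0.490, 0.222), RR gives ψ = 0.069, H_out = 2.048 kJ/mol
  T = 368.4 K: K = (2.682, 0.789, 0.331), RR gives ψ = 0.671, H_out = 24.952 kJ/mol
  T = 347.4 K: K = (2.144, 0.630, 0.274), RR gives ψ = 0.442, H_out = 15.699 kJ/mol
  T = 336.9 K: K = (1.897, 0.558, 0.247), RR gives ψ = 0.287, H_out = 9.816 kJ/mol
  T = 331.7 K: K = (1.781, 0.523, 0.235), RR gives ψ = 0.189, H_out = 6.272 kJ/mol
  T = 329.1 K: K = (1.724, 0.506, 0.228), RR gives ψ = 0.132, H_out = 4.263 kJ/mol
  T = 330.4 K: K = (1.752, 0.515, 0.231), RR gives ψ = 0.161, H_out = 5.290 kJ/mol
Linear interpolation between T = 329.1 (H_out = 4.263) and T = 330.4 (H_out = 5.290) on hF = 5.279 gives T ≈ 330.4 K, at which ψ = 0.16.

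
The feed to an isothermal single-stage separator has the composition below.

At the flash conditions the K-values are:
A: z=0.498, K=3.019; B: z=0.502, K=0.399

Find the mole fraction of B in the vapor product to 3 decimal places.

Rachford–Rice: g(ψ) = Σ zᵢ(Kᵢ−1)/(1+ψ(Kᵢ−1)) = 0.
g(0) = ΣzᵢKᵢ − 1 = 0.704 and g(1) = 1 − Σzᵢ/Kᵢ = -0.423, so a root lies in (0, 1).
Newton iteration, ψ⁰ = 0.43:
  ψ = 0.430: g = 0.1314, g' = -0.911 → ψ = 0.574
  ψ = 0.574: g = 0.0050, g' = -0.858 → ψ = 0.580
Converged at ψ = 0.580.
Compositions from xᵢ = zᵢ/(1+ψ(Kᵢ−1)), yᵢ = Kᵢxᵢ:
  A: x = 0.229, y = 0.693
  B: x = 0.771, y = 0.307

y_B = 0.307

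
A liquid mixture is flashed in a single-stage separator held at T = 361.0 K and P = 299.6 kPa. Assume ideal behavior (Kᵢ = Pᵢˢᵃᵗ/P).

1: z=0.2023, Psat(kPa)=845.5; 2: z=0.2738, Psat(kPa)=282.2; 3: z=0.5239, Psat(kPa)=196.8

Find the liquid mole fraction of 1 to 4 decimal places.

Raoult's law: Kᵢ = Pᵢˢᵃᵗ/P = Pᵢˢᵃᵗ/299.6.
  K_1 = 845.5/299.6 = 2.822096, K_2 = 282.2/299.6 = 0.941923, K_3 = 196.8/299.6 = 0.656876
Rachford–Rice: g(β) = Σ zᵢ(Kᵢ−1)/(1+β(Kᵢ−1)) = 0.
g(0) = ΣzᵢKᵢ − 1 = 0.1729 and g(1) = 1 − Σzᵢ/Kᵢ = -0.1599, so a root lies in (0, 1).
Iterate (Newton) starting at β = 0.5:
  β = 0.5000: g = -0.04048, g' = -0.2748 → β = 0.3527
  β = 0.3527: g = 0.00367, g' = -0.3297 → β = 0.3638
  β = 0.3638: g = 0.00003, g' = -0.3244 → β = 0.3639
Converged at β = 0.3639.
Compositions from xᵢ = zᵢ/(1+β(Kᵢ−1)), yᵢ = Kᵢxᵢ:
  1: x = 0.1216, y = 0.3433
  2: x = 0.2797, y = 0.2635
  3: x = 0.5986, y = 0.3932

x_1 = 0.1216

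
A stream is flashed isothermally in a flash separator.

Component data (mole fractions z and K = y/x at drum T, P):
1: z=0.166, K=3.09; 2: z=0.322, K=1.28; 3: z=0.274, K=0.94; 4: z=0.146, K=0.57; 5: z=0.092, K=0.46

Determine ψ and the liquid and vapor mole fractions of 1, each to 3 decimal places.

Material balance + equilibrium reduce to Σ zᵢ(Kᵢ−1)/(1+ψ(Kᵢ−1)) = 0.
Check two-phase: ΣzᵢKᵢ = 1.308 > 1 and Σzᵢ/Kᵢ = 1.053 > 1, so g(0) = 0.308 > 0 and g(1) = -0.053 < 0.
Newton iteration, ψ⁰ = 0.66:
  ψ = 0.660: g = 0.0399, g' = -0.265 → ψ = 0.811
  ψ = 0.811: g = 0.0001, g' = -0.266 → ψ = 0.812
Converged at ψ = 0.812.
Compositions from xᵢ = zᵢ/(1+ψ(Kᵢ−1)), yᵢ = Kᵢxᵢ:
  1: x = 0.062, y = 0.190
  2: x = 0.262, y = 0.336
  3: x = 0.288, y = 0.271
  4: x = 0.224, y = 0.128
  5: x = 0.164, y = 0.075

ψ = 0.812, x_1 = 0.062, y_1 = 0.190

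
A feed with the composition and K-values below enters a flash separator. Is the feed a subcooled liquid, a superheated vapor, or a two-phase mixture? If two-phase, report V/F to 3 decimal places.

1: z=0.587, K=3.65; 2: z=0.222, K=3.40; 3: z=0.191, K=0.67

superheated vapor

ΣzᵢKᵢ = 3.025; Σzᵢ/Kᵢ = 0.511.
Since Σzᵢ/Kᵢ < 1 the mixture is above its dew point — single vapor phase.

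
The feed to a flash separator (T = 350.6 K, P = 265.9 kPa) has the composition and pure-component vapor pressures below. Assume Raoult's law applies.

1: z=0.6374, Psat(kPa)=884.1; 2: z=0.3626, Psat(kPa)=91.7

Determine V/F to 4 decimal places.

Raoult's law: Kᵢ = Pᵢˢᵃᵗ/P = Pᵢˢᵃᵗ/265.9.
  K_1 = 884.1/265.9 = 3.324934, K_2 = 91.7/265.9 = 0.344866
Material balance + equilibrium reduce to Σ zᵢ(Kᵢ−1)/(1+V/F(Kᵢ−1)) = 0.
Feasibility: ΣzᵢKᵢ = 2.2444, Σzᵢ/Kᵢ = 1.2431 — both > 1, two phases present.
Newton iteration, V/F⁰ = 0.5:
  V/F = 0.5000: g = 0.33202, g' = -1.0810 → V/F = 0.8072
  V/F = 0.8072: g = 0.01103, g' = -1.1173 → V/F = 0.8170
Converged at V/F = 0.8170.

V/F = 0.8170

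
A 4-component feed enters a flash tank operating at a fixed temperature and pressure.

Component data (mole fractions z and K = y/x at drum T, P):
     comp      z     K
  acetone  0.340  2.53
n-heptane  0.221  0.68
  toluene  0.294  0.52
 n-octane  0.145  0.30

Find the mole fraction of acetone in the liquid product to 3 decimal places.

x_acetone = 0.239

Let β = V/F and solve Σ zᵢ(Kᵢ−1)/(1+β(Kᵢ−1)) = 0.
Check two-phase: ΣzᵢKᵢ = 1.207 > 1 and Σzᵢ/Kᵢ = 1.508 > 1, so g(0) = 0.207 > 0 and g(1) = -0.508 < 0.
Newton–Raphson from β = 0.65:
  β = 0.650: g = -0.2198, g' = -0.618 → β = 0.295
  β = 0.295: g = -0.0117, g' = -0.610 → β = 0.275
  β = 0.275: g = 0.0001, g' = -0.620 → β = 0.276
Converged at β = 0.276.
Compositions from xᵢ = zᵢ/(1+β(Kᵢ−1)), yᵢ = Kᵢxᵢ:
  acetone: x = 0.239, y = 0.605
  n-heptane: x = 0.242, y = 0.165
  toluene: x = 0.339, y = 0.176
  n-octane: x = 0.180, y = 0.054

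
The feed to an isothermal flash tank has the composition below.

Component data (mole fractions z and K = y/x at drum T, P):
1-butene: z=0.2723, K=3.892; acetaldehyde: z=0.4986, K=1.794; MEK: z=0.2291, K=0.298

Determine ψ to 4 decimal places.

ψ = 0.9112

Material balance + equilibrium reduce to Σ zᵢ(Kᵢ−1)/(1+ψ(Kᵢ−1)) = 0.
g(0) = ΣzᵢKᵢ − 1 = 1.0226 and g(1) = 1 − Σzᵢ/Kᵢ = -0.1167, so a root lies in (0, 1).
Newton iteration, ψ⁰ = 0.37:
  ψ = 0.3700: g = 0.46916, g' = -0.9253 → ψ = 0.8770
  ψ = 0.8770: g = 0.03759, g' = -1.0557 → ψ = 0.9126
  ψ = 0.9126: g = -0.00165, g' = -1.1520 → ψ = 0.9112
Converged at ψ = 0.9112.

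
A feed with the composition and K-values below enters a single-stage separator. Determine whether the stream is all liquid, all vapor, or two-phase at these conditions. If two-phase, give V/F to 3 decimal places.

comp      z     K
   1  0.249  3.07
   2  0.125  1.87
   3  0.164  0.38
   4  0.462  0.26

ΣzᵢKᵢ = 1.181; Σzᵢ/Kᵢ = 2.356.
Both exceed 1, so a two-phase solution exists.
Let ψ = V/F and solve Σ zᵢ(Kᵢ−1)/(1+ψ(Kᵢ−1)) = 0.
Newton–Raphson from ψ = 0.53:
  ψ = 0.530: g = -0.3937, g' = -1.112 → ψ = 0.176
  ψ = 0.176: g = -0.0349, g' = -1.058 → ψ = 0.143
Converged at ψ = 0.143.

two-phase, V/F = 0.143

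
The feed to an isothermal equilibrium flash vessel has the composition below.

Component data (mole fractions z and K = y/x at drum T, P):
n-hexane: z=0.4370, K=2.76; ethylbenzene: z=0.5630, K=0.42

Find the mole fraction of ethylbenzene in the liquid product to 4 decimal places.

Material balance + equilibrium reduce to Σ zᵢ(Kᵢ−1)/(1+V/F(Kᵢ−1)) = 0.
Feasibility: ΣzᵢKᵢ = 1.4426, Σzᵢ/Kᵢ = 1.4988 — both > 1, two phases present.
Binary case is linear: z₁(K₁−1)(1+V/F(K₂−1)) + z₂(K₂−1)(1+V/F(K₁−1)) = 0
⇒ V/F = [z₁(K₁−1)+z₂(K₂−1)] / [−(K₁−1)(K₂−1)] = 0.44258/1.02080 = 0.4336
Compositions from xᵢ = zᵢ/(1+V/F(Kᵢ−1)), yᵢ = Kᵢxᵢ:
  n-hexane: x = 0.2479, y = 0.6841
  ethylbenzene: x = 0.7521, y = 0.3159

x_ethylbenzene = 0.7521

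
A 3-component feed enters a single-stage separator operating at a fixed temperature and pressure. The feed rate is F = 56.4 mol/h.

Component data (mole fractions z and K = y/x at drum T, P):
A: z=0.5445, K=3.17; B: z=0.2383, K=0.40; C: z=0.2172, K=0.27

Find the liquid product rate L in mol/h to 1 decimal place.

Iterate (Newton) starting at β = 0.54:
  β = 0.5400: g = 0.07081, g' = -1.0467 → β = 0.6076
  β = 0.6076: g = -0.00038, g' = -1.0633 → β = 0.6073
Converged at β = 0.6073.
Then V = β·F = 0.6073·56.4 = 34.3 mol/h and L = F − V = 22.1 mol/h.

L = 22.1 mol/h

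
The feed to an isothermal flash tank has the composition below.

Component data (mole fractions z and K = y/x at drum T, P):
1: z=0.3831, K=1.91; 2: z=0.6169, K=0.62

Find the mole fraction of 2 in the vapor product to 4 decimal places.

Rachford–Rice: g(ψ) = Σ zᵢ(Kᵢ−1)/(1+ψ(Kᵢ−1)) = 0.
Feasibility: ΣzᵢKᵢ = 1.1142, Σzᵢ/Kᵢ = 1.1956 — both > 1, two phases present.
Binary case is linear: z₁(K₁−1)(1+ψ(K₂−1)) + z₂(K₂−1)(1+ψ(K₁−1)) = 0
⇒ ψ = [z₁(K₁−1)+z₂(K₂−1)] / [−(K₁−1)(K₂−1)] = 0.11420/0.34580 = 0.3302
Compositions from xᵢ = zᵢ/(1+ψ(Kᵢ−1)), yᵢ = Kᵢxᵢ:
  1: x = 0.2946, y = 0.5626
  2: x = 0.7054, y = 0.4374

y_2 = 0.4374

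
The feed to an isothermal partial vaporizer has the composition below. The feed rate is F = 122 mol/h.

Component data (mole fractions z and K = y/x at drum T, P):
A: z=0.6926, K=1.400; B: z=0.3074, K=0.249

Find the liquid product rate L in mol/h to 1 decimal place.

L = 103.2 mol/h

Rachford–Rice: g(ψ) = Σ zᵢ(Kᵢ−1)/(1+ψ(Kᵢ−1)) = 0.
Feasibility: ΣzᵢKᵢ = 1.0462, Σzᵢ/Kᵢ = 1.7293 — both > 1, two phases present.
Binary case is linear: z₁(K₁−1)(1+ψ(K₂−1)) + z₂(K₂−1)(1+ψ(K₁−1)) = 0
⇒ ψ = [z₁(K₁−1)+z₂(K₂−1)] / [−(K₁−1)(K₂−1)] = 0.04618/0.30040 = 0.1537
Then V = ψ·F = 0.1537·122 = 18.8 mol/h and L = F − V = 103.2 mol/h.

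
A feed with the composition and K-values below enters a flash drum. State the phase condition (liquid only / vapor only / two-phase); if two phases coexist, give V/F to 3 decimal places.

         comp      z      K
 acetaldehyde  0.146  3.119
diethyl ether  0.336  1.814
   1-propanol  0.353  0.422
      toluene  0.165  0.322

ΣzᵢKᵢ = 1.267; Σzᵢ/Kᵢ = 1.581.
Both exceed 1, so a two-phase solution exists.
Let ψ = V/F and solve Σ zᵢ(Kᵢ−1)/(1+ψ(Kᵢ−1)) = 0.
Newton iteration, ψ⁰ = 0.36:
  ψ = 0.360: g = -0.0186, g' = -0.665 → ψ = 0.332
Converged at ψ = 0.332.

two-phase, V/F = 0.332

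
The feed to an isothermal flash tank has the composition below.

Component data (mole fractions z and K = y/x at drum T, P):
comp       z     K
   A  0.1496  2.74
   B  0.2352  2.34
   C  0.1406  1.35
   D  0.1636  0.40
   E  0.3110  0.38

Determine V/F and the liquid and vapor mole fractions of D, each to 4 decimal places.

Rachford–Rice: g(V/F) = Σ zᵢ(Kᵢ−1)/(1+V/F(Kᵢ−1)) = 0.
Check two-phase: ΣzᵢKᵢ = 1.3337 > 1 and Σzᵢ/Kᵢ = 1.4867 > 1, so g(0) = 0.3337 > 0 and g(1) = -0.4867 < 0.
Iterate (Newton) starting at V/F = 0.38:
  V/F = 0.3800: g = 0.02956, g' = -0.6664 → V/F = 0.4244
  V/F = 0.4244: g = 0.00015, g' = -0.6607 → V/F = 0.4246
Converged at V/F = 0.4246.
Compositions from xᵢ = zᵢ/(1+V/F(Kᵢ−1)), yᵢ = Kᵢxᵢ:
  A: x = 0.0860, y = 0.2357
  B: x = 0.1499, y = 0.3508
  C: x = 0.1224, y = 0.1653
  D: x = 0.2195, y = 0.0878
  E: x = 0.4221, y = 0.1604

V/F = 0.4246, x_D = 0.2195, y_D = 0.0878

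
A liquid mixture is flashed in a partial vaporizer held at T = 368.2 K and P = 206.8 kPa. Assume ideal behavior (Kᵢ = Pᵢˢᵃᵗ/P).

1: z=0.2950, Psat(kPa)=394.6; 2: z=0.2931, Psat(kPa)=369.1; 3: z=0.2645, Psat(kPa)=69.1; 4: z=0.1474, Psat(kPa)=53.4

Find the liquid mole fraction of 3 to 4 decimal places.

x_3 = 0.3481

Raoult's law: Kᵢ = Pᵢˢᵃᵗ/P = Pᵢˢᵃᵗ/206.8.
  K_1 = 394.6/206.8 = 1.908124, K_2 = 369.1/206.8 = 1.784816, K_3 = 69.1/206.8 = 0.334139, K_4 = 53.4/206.8 = 0.258221
Rachford–Rice: g(V/F) = Σ zᵢ(Kᵢ−1)/(1+V/F(Kᵢ−1)) = 0.
Feasibility: ΣzᵢKᵢ = 1.2125, Σzᵢ/Kᵢ = 1.6812 — both > 1, two phases present.
Newton iteration, V/F⁰ = 0.34:
  V/F = 0.3400: g = 0.01240, g' = -0.5955 → V/F = 0.3608
  V/F = 0.3608: g = -0.00007, g' = -0.6020 → V/F = 0.3607
Converged at V/F = 0.3607.
Compositions from xᵢ = zᵢ/(1+V/F(Kᵢ−1)), yᵢ = Kᵢxᵢ:
  1: x = 0.2222, y = 0.4240
  2: x = 0.2284, y = 0.4077
  3: x = 0.3481, y = 0.1163
  4: x = 0.2012, y = 0.0520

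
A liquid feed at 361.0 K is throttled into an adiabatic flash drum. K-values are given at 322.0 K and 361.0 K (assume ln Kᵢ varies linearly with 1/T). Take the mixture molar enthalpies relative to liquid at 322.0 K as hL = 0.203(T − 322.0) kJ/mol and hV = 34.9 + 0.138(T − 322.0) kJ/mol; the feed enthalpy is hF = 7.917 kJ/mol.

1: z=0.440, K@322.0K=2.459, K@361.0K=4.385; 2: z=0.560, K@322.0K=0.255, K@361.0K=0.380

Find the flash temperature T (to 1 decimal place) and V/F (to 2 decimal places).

T = 323.1 K, V/F = 0.22

Adiabatic flash: solve Rachford–Rice at each trial T, then check hF = ψ·hV(T) + (1−ψ)·hL(T).
  T = 322.0 K: K = (2.459, 0.255), RR gives ψ = 0.207, H_out = 7.217 kJ/mol
  T = 361.0 K: K = (4.385, 0.380), RR gives ψ = 0.544, H_out = 25.531 kJ/mol
  T = 341.5 K: K = (3.338, 0.315), RR gives ψ = 0.403, H_out = 17.503 kJ/mol
  T = 331.8 K: K = (2.880, 0.284), RR gives ψ = 0.317, H_out = 12.852 kJ/mol
  T = 326.9 K: K = (2.664, 0.270), RR gives ψ = 0.266, H_out = 10.190 kJ/mol
  T = 324.4 K: K = (2.558, 0.262), RR gives ψ = 0.237, H_out = 8.718 kJ/mol
Linear interpolation between T = 322.0 (H_out = 7.217) and T = 324.4 (H_out = 8.718) on hF = 7.917 gives T ≈ 323.1 K, at which ψ = 0.22.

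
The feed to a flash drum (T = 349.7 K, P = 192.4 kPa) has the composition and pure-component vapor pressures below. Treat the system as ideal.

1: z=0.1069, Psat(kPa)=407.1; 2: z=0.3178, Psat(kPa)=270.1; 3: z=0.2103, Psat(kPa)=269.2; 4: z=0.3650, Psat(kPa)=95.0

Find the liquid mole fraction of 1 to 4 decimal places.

Raoult's law: Kᵢ = Pᵢˢᵃᵗ/P = Pᵢˢᵃᵗ/192.4.
  K_1 = 407.1/192.4 = 2.115904, K_2 = 270.1/192.4 = 1.403846, K_3 = 269.2/192.4 = 1.399168, K_4 = 95.0/192.4 = 0.493763
Newton–Raphson from ψ = 0.5:
  ψ = 0.5000: g = 0.00593, g' = -0.2817 → ψ = 0.5211
  ψ = 0.5211: g = -0.00003, g' = -0.2841 → ψ = 0.5210
Converged at ψ = 0.5210.
Compositions from xᵢ = zᵢ/(1+ψ(Kᵢ−1)), yᵢ = Kᵢxᵢ:
  1: x = 0.0676, y = 0.1430
  2: x = 0.2626, y = 0.3686
  3: x = 0.1741, y = 0.2436
  4: x = 0.4957, y = 0.2448

x_1 = 0.0676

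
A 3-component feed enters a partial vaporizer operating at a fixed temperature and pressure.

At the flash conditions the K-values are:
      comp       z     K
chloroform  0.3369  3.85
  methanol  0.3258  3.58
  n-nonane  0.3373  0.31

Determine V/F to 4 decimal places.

Rachford–Rice: g(V/F) = Σ zᵢ(Kᵢ−1)/(1+V/F(Kᵢ−1)) = 0.
Check two-phase: ΣzᵢKᵢ = 2.5680 > 1 and Σzᵢ/Kᵢ = 1.2666 > 1, so g(0) = 1.5680 > 0 and g(1) = -0.2666 < 0.
Iterate (Newton) starting at V/F = 0.36:
  V/F = 0.3600: g = 0.60006, g' = -1.5339 → V/F = 0.7512
  V/F = 0.7512: g = 0.10859, g' = -1.2208 → V/F = 0.8402
  V/F = 0.8402: g = -0.00553, g' = -1.3627 → V/F = 0.8361
Converged at V/F = 0.8361.

V/F = 0.8361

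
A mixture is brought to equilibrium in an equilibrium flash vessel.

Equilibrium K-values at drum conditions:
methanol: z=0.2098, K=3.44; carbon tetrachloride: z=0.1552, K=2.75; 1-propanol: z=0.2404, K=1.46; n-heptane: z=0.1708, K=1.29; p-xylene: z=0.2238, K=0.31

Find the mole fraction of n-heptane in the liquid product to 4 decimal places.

x_n-heptane = 0.1363

Newton–Raphson from V/F = 0.5:
  V/F = 0.5000: g = 0.27285, g' = -0.6816 → V/F = 0.9003
  V/F = 0.9003: g = -0.02463, g' = -0.9710 → V/F = 0.8750
  V/F = 0.8750: g = -0.00073, g' = -0.9148 → V/F = 0.8742
Converged at V/F = 0.8742.
Compositions from xᵢ = zᵢ/(1+V/F(Kᵢ−1)), yᵢ = Kᵢxᵢ:
  methanol: x = 0.0670, y = 0.2304
  carbon tetrachloride: x = 0.0613, y = 0.1687
  1-propanol: x = 0.1715, y = 0.2503
  n-heptane: x = 0.1363, y = 0.1758
  p-xylene: x = 0.5640, y = 0.1748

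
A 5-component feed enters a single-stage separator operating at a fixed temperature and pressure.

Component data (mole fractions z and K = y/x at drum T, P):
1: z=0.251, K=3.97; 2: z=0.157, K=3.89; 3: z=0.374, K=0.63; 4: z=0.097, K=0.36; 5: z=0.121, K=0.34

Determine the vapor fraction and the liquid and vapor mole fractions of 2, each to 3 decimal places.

ψ = 0.629, x_2 = 0.056, y_2 = 0.217

Rachford–Rice: g(ψ) = Σ zᵢ(Kᵢ−1)/(1+ψ(Kᵢ−1)) = 0.
g(0) = ΣzᵢKᵢ − 1 = 0.919 and g(1) = 1 − Σzᵢ/Kᵢ = -0.323, so a root lies in (0, 1).
Newton–Raphson from ψ = 0.5:
  ψ = 0.500: g = 0.1053, g' = -0.858 → ψ = 0.623
  ψ = 0.623: g = 0.0051, g' = -0.788 → ψ = 0.629
Converged at ψ = 0.629.
Compositions from xᵢ = zᵢ/(1+ψ(Kᵢ−1)), yᵢ = Kᵢxᵢ:
  1: x = 0.087, y = 0.347
  2: x = 0.056, y = 0.217
  3: x = 0.487, y = 0.307
  4: x = 0.162, y = 0.058
  5: x = 0.207, y = 0.070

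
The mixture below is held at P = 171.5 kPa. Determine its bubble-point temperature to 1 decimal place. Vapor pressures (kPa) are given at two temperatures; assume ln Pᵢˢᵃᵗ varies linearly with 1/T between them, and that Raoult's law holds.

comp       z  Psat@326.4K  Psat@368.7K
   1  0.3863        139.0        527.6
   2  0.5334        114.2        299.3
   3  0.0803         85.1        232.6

T = 338.2 K

Bubble-point temperature: ΣzᵢPᵢˢᵃᵗ(T) = P. Interpolate ln Pᵢˢᵃᵗ = aᵢ + bᵢ/T.
  T = 326.4 K: ΣzᵢPᵢˢᵃᵗ = 121.44 kPa
  T = 368.7 K: ΣzᵢPᵢˢᵃᵗ = 382.14 kPa
  T = 347.5 K: ΣzᵢPᵢˢᵃᵗ = 221.84 kPa
  T = 336.9 K: ΣzᵢPᵢˢᵃᵗ = 165.26 kPa
  T = 342.2 K: ΣzᵢPᵢˢᵃᵗ = 191.86 kPa
  T = 339.5 K: ΣzᵢPᵢˢᵃᵗ = 177.91 kPa
Interpolating between 336.9 K and 339.5 K gives T ≈ 338.2 K.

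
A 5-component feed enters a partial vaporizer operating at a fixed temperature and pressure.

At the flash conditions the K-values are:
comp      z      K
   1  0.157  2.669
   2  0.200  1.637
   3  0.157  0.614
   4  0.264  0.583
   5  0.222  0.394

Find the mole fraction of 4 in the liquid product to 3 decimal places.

x_4 = 0.281

Rachford–Rice: g(V/F) = Σ zᵢ(Kᵢ−1)/(1+V/F(Kᵢ−1)) = 0.
Feasibility: ΣzᵢKᵢ = 1.084, Σzᵢ/Kᵢ = 1.453 — both > 1, two phases present.
Iterate (Newton) starting at V/F = 0.54:
  V/F = 0.540: g = -0.1860, g' = -0.460 → V/F = 0.136
  V/F = 0.136: g = 0.0038, g' = -0.534 → V/F = 0.143
Converged at V/F = 0.143.
Compositions from xᵢ = zᵢ/(1+V/F(Kᵢ−1)), yᵢ = Kᵢxᵢ:
  1: x = 0.127, y = 0.338
  2: x = 0.183, y = 0.300
  3: x = 0.166, y = 0.102
  4: x = 0.281, y = 0.164
  5: x = 0.243, y = 0.096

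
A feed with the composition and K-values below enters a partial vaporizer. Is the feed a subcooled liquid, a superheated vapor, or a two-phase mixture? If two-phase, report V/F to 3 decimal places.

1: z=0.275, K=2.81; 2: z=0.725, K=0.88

ΣzᵢKᵢ = 1.411; Σzᵢ/Kᵢ = 0.922.
Since Σzᵢ/Kᵢ < 1 the mixture is above its dew point — single vapor phase.

superheated vapor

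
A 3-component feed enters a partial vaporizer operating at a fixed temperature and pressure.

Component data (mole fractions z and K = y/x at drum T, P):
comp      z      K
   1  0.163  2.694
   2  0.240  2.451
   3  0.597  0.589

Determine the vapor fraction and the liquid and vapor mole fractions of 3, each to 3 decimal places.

ψ = 0.594, x_3 = 0.790, y_3 = 0.465

Newton iteration, ψ⁰ = 0.5:
  ψ = 0.500: g = 0.0425, g' = -0.467 → ψ = 0.591
  ψ = 0.591: g = 0.0013, g' = -0.439 → ψ = 0.594
Converged at ψ = 0.594.
Compositions from xᵢ = zᵢ/(1+ψ(Kᵢ−1)), yᵢ = Kᵢxᵢ:
  1: x = 0.081, y = 0.219
  2: x = 0.129, y = 0.316
  3: x = 0.790, y = 0.465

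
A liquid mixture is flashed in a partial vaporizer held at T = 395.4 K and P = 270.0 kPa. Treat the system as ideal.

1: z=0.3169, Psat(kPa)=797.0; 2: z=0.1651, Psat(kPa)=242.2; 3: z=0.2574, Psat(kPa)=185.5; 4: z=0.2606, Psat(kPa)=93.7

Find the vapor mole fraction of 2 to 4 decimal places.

y_2 = 0.1547

Raoult's law: Kᵢ = Pᵢˢᵃᵗ/P = Pᵢˢᵃᵗ/270.0.
  K_1 = 797.0/270.0 = 2.951852, K_2 = 242.2/270.0 = 0.897037, K_3 = 185.5/270.0 = 0.687037, K_4 = 93.7/270.0 = 0.347037
Newton–Raphson from ψ = 0.64:
  ψ = 0.6400: g = -0.13625, g' = -0.6080 → ψ = 0.4159
  ψ = 0.4159: g = -0.00257, g' = -0.6124 → ψ = 0.4117
Converged at ψ = 0.4117.
Compositions from xᵢ = zᵢ/(1+ψ(Kᵢ−1)), yᵢ = Kᵢxᵢ:
  1: x = 0.1757, y = 0.5187
  2: x = 0.1724, y = 0.1547
  3: x = 0.2955, y = 0.2030
  4: x = 0.3564, y = 0.1237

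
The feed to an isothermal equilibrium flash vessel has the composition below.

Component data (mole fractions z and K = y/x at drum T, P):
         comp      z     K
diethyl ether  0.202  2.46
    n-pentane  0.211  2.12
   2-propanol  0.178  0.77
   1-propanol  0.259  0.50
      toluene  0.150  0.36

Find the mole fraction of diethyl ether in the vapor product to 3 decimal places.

Material balance + equilibrium reduce to Σ zᵢ(Kᵢ−1)/(1+ψ(Kᵢ−1)) = 0.
Feasibility: ΣzᵢKᵢ = 1.265, Σzᵢ/Kᵢ = 1.347 — both > 1, two phases present.
Iterate (Newton) starting at ψ = 0.63:
  ψ = 0.630: g = -0.1056, g' = -0.531 → ψ = 0.431
  ψ = 0.431: g = -0.0028, g' = -0.517 → ψ = 0.426
Converged at ψ = 0.426.
Compositions from xᵢ = zᵢ/(1+ψ(Kᵢ−1)), yᵢ = Kᵢxᵢ:
  diethyl ether: x = 0.125, y = 0.306
  n-pentane: x = 0.143, y = 0.303
  2-propanol: x = 0.197, y = 0.152
  1-propanol: x = 0.329, y = 0.165
  toluene: x = 0.206, y = 0.074

y_diethyl ether = 0.306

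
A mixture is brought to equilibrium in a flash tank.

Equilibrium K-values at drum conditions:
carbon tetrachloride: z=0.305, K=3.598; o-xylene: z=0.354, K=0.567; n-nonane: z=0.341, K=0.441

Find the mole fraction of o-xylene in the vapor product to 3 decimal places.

y_o-xylene = 0.236

Material balance + equilibrium reduce to Σ zᵢ(Kᵢ−1)/(1+V/F(Kᵢ−1)) = 0.
Feasibility: ΣzᵢKᵢ = 1.448, Σzᵢ/Kᵢ = 1.482 — both > 1, two phases present.
Iterate (Newton) starting at V/F = 0.54:
  V/F = 0.540: g = -0.1433, g' = -0.688 → V/F = 0.332
  V/F = 0.332: g = 0.0126, g' = -0.845 → V/F = 0.347
Converged at V/F = 0.347.
Compositions from xᵢ = zᵢ/(1+V/F(Kᵢ−1)), yᵢ = Kᵢxᵢ:
  carbon tetrachloride: x = 0.160, y = 0.577
  o-xylene: x = 0.417, y = 0.236
  n-nonane: x = 0.423, y = 0.187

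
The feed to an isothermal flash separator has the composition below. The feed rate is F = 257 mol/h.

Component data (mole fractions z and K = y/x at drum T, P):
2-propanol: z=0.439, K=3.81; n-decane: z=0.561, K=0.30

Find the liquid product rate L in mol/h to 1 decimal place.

L = 147.1 mol/h

Rachford–Rice: g(V/F) = Σ zᵢ(Kᵢ−1)/(1+V/F(Kᵢ−1)) = 0.
g(0) = ΣzᵢKᵢ − 1 = 0.841 and g(1) = 1 − Σzᵢ/Kᵢ = -0.985, so a root lies in (0, 1).
Binary case is linear: z₁(K₁−1)(1+V/F(K₂−1)) + z₂(K₂−1)(1+V/F(K₁−1)) = 0
⇒ V/F = [z₁(K₁−1)+z₂(K₂−1)] / [−(K₁−1)(K₂−1)] = 0.8409/1.9670 = 0.427
Then V = V/F·F = 0.4275·257 = 109.9 mol/h and L = F − V = 147.1 mol/h.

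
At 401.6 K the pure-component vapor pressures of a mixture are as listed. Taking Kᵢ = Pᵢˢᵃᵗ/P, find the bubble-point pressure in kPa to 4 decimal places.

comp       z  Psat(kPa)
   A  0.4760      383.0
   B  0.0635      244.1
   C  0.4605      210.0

At the bubble point ψ → 0, so ΣzᵢKᵢ = 1 with Kᵢ = Pᵢˢᵃᵗ/P ⇒ P = ΣzᵢPᵢˢᵃᵗ.
P = 0.4760·383.0 + 0.0635·244.1 + 0.4605·210.0 = 294.5134 kPa

Pbub = 294.5134 kPa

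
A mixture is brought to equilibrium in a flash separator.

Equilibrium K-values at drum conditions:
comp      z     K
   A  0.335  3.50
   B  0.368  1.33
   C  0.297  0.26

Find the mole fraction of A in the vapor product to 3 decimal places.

y_A = 0.449

Newton–Raphson from ψ = 0.49:
  ψ = 0.490: g = 0.1361, g' = -0.853 → ψ = 0.650
  ψ = 0.650: g = -0.0041, g' = -0.934 → ψ = 0.645
Converged at ψ = 0.645.
Compositions from xᵢ = zᵢ/(1+ψ(Kᵢ−1)), yᵢ = Kᵢxᵢ:
  A: x = 0.128, y = 0.449
  B: x = 0.303, y = 0.404
  C: x = 0.568, y = 0.148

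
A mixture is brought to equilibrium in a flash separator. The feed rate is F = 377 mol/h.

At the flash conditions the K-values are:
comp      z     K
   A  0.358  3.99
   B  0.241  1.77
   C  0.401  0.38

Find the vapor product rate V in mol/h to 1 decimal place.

Newton–Raphson from β = 0.5:
  β = 0.500: g = 0.2027, g' = -0.912 → β = 0.722
  β = 0.722: g = 0.0079, g' = -0.885 → β = 0.731
Converged at β = 0.731.
Then V = β·F = 0.7311·377 = 275.6 mol/h and L = F − V = 101.4 mol/h.

V = 275.6 mol/h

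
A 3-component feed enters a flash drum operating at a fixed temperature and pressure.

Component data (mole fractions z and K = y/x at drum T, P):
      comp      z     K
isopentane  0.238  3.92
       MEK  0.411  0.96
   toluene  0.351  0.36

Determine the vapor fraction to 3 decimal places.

ψ = 0.403

Rachford–Rice: g(ψ) = Σ zᵢ(Kᵢ−1)/(1+ψ(Kᵢ−1)) = 0.
g(0) = ΣzᵢKᵢ − 1 = 0.454 and g(1) = 1 − Σzᵢ/Kᵢ = -0.464, so a root lies in (0, 1).
Newton iteration, ψ⁰ = 0.5:
  ψ = 0.500: g = -0.0646, g' = -0.647 → ψ = 0.400
  ψ = 0.400: g = 0.0018, g' = -0.692 → ψ = 0.403
Converged at ψ = 0.403.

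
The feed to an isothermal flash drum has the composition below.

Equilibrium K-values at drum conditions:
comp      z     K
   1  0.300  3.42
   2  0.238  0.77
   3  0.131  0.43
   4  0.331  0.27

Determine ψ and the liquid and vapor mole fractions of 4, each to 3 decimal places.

Rachford–Rice: g(ψ) = Σ zᵢ(Kᵢ−1)/(1+ψ(Kᵢ−1)) = 0.
Check two-phase: ΣzᵢKᵢ = 1.355 > 1 and Σzᵢ/Kᵢ = 1.927 > 1, so g(0) = 0.355 > 0 and g(1) = -0.927 < 0.
Newton–Raphson from ψ = 0.42:
  ψ = 0.420: g = -0.1472, g' = -0.888 → ψ = 0.254
  ψ = 0.254: g = 0.0073, g' = -1.012 → ψ = 0.261
Converged at ψ = 0.261.
Compositions from xᵢ = zᵢ/(1+ψ(Kᵢ−1)), yᵢ = Kᵢxᵢ:
  1: x = 0.184, y = 0.628
  2: x = 0.253, y = 0.195
  3: x = 0.154, y = 0.066
  4: x = 0.409, y = 0.110

ψ = 0.261, x_4 = 0.409, y_4 = 0.110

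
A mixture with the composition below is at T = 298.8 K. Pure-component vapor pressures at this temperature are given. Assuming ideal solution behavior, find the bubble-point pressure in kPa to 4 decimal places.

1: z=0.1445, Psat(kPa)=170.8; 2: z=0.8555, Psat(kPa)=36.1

At the bubble point ψ → 0, so ΣzᵢKᵢ = 1 with Kᵢ = Pᵢˢᵃᵗ/P ⇒ P = ΣzᵢPᵢˢᵃᵗ.
P = 0.1445·170.8 + 0.8555·36.1 = 55.5641 kPa

Pbub = 55.5641 kPa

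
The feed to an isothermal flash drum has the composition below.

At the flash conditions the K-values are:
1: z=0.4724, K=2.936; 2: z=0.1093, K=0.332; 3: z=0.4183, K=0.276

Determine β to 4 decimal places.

β = 0.3903

Newton–Raphson from β = 0.5:
  β = 0.5000: g = -0.11959, g' = -1.1058 → β = 0.3918
  β = 0.3918: g = -0.00165, g' = -1.0893 → β = 0.3903
Converged at β = 0.3903.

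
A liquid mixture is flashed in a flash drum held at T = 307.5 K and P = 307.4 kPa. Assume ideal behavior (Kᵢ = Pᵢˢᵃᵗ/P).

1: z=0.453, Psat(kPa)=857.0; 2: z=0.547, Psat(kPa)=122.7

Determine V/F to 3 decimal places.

V/F = 0.448

Raoult's law: Kᵢ = Pᵢˢᵃᵗ/P = Pᵢˢᵃᵗ/307.4.
  K_1 = 857.0/307.4 = 2.78790, K_2 = 122.7/307.4 = 0.39915
Material balance + equilibrium reduce to Σ zᵢ(Kᵢ−1)/(1+V/F(Kᵢ−1)) = 0.
Feasibility: ΣzᵢKᵢ = 1.481, Σzᵢ/Kᵢ = 1.533 — both > 1, two phases present.
Binary case is linear: z₁(K₁−1)(1+V/F(K₂−1)) + z₂(K₂−1)(1+V/F(K₁−1)) = 0
⇒ V/F = [z₁(K₁−1)+z₂(K₂−1)] / [−(K₁−1)(K₂−1)] = 0.4813/1.0743 = 0.448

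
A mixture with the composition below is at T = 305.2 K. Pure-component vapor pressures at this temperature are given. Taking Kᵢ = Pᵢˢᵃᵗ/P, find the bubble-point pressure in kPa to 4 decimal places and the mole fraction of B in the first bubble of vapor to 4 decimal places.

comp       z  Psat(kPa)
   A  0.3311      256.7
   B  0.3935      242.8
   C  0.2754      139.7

At the bubble point ψ → 0, so ΣzᵢKᵢ = 1 with Kᵢ = Pᵢˢᵃᵗ/P ⇒ P = ΣzᵢPᵢˢᵃᵗ.
P = 0.3311·256.7 + 0.3935·242.8 + 0.2754·139.7 = 219.0086 kPa
yᵢ = zᵢPᵢˢᵃᵗ/P ⇒ y_B = 0.3935·242.8/219.0086 = 0.4362

Pbub = 219.0086 kPa, y_B = 0.4362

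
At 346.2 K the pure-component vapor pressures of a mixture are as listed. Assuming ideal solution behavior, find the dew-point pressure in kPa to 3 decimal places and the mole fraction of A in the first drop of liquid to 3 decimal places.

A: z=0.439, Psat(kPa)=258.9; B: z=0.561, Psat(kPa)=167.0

At the dew point ψ → 1, so Σzᵢ/Kᵢ = 1 with Kᵢ = Pᵢˢᵃᵗ/P ⇒ 1/P = Σzᵢ/Pᵢˢᵃᵗ.
1/P = 0.439/258.9 + 0.561/167.0 = 0.005055 ⇒ P = 197.827 kPa
xᵢ = zᵢP/Pᵢˢᵃᵗ ⇒ x_A = 0.439·197.827/258.9 = 0.335

Pdew = 197.827 kPa, x_A = 0.335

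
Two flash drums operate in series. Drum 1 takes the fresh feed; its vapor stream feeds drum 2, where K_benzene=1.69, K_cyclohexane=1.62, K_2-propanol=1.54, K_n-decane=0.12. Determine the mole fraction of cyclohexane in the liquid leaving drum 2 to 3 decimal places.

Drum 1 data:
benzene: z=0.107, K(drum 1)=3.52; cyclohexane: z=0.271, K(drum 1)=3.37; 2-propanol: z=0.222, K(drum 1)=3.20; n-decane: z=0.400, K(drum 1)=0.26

Drum 1:
Iterate (Newton) starting at ψ₁ = 0.5:
  ψ₁ = 0.500: g = 0.1760, g' = -1.247 → ψ₁ = 0.641
  ψ₁ = 0.641: g = -0.0025, g' = -1.317 → ψ₁ = 0.639
Converged at ψ₁ = 0.639.
Drum-1 compositions:
  benzene: x = 0.041, y = 0.144
  cyclohexane: x = 0.108, y = 0.363
  2-propanol: x = 0.092, y = 0.295
  n-decane: x = 0.759, y = 0.197
Drum-2 feed = drum-1 vapor: z₂ = (0.1443, 0.3632, 0.2952, 0.1973).
Drum 2:
Rachford–Rice: g(ψ₂) = Σ zᵢ(Kᵢ−1)/(1+ψ₂(Kᵢ−1)) = 0.
Check two-phase: ΣzᵢKᵢ = 1.310 > 1 and Σzᵢ/Kᵢ = 2.146 > 1, so g(0) = 0.310 > 0 and g(1) = -1.146 < 0.
Newton–Raphson from ψ₂ = 0.5:
  ψ₂ = 0.500: g = 0.0613, g' = -0.660 → ψ₂ = 0.593
  ψ₂ = 0.593: g = -0.0071, g' = -0.827 → ψ₂ = 0.584
Converged at ψ₂ = 0.584.
  benzene: x = 0.103, y = 0.174
  cyclohexane: x = 0.267, y = 0.432
  2-propanol: x = 0.224, y = 0.346
  n-decane: x = 0.406, y = 0.049

x_cyclohexane (drum 2) = 0.267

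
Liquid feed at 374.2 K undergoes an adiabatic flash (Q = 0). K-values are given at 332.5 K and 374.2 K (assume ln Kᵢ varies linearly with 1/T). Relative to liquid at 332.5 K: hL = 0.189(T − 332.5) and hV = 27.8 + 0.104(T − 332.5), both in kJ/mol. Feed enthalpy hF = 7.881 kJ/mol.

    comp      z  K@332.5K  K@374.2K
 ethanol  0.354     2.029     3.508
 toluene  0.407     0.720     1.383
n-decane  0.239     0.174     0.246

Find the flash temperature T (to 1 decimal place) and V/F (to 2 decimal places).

T = 338.5 K, V/F = 0.25

Adiabatic flash: solve Rachford–Rice at each trial T, then check hF = ψ·hV(T) + (1−ψ)·hL(T).
  T = 332.5 K: K = (2.029, 0.720, 0.174), RR gives ψ = 0.096, H_out = 2.668 kJ/mol
  T = 374.2 K: K = (3.508, 1.383, 0.246), RR gives ψ = 0.764, H_out = 26.412 kJ/mol
  T = 353.4 K: K = (2.713, 1.018, 0.209), RR gives ψ = 0.530, H_out = 17.732 kJ/mol
  T = 342.9 K: K = (2.355, 0.860, 0.191), RR gives ψ = 0.343, H_out = 11.202 kJ/mol
  T = 337.7 K: K = (2.188, 0.788, 0.183), RR gives ψ = 0.228, H_out = 7.230 kJ/mol
  T = 340.3 K: K = (2.271, 0.823, 0.187), RR gives ψ = 0.288, H_out = 9.283 kJ/mol
  T = 339.0 K: K = (2.229, 0.806, 0.185), RR gives ψ = 0.259, H_out = 8.274 kJ/mol
Linear interpolation between T = 337.7 (H_out = 7.230) and T = 339.0 (H_out = 8.274) on hF = 7.881 gives T ≈ 338.5 K, at which ψ = 0.25.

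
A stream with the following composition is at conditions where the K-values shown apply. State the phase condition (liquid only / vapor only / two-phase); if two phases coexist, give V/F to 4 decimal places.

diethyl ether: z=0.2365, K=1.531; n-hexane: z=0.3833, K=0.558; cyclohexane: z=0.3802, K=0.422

ΣzᵢKᵢ = 0.7364; Σzᵢ/Kᵢ = 1.7423.
Since ΣzᵢKᵢ < 1 the mixture is below its bubble point — single liquid phase.

liquid only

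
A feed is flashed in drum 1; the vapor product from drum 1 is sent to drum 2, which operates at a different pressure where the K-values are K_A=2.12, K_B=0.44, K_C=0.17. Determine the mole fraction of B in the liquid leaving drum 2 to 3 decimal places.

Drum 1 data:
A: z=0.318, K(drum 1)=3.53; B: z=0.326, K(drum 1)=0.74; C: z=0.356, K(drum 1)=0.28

Drum 1:
Let ψ₁ = V/F and solve Σ zᵢ(Kᵢ−1)/(1+ψ₁(Kᵢ−1)) = 0.
Check two-phase: ΣzᵢKᵢ = 1.463 > 1 and Σzᵢ/Kᵢ = 1.802 > 1, so g(0) = 0.463 > 0 and g(1) = -0.802 < 0.
Iterate (Newton) starting at ψ₁ = 0.5:
  ψ₁ = 0.500: g = -0.1427, g' = -0.876 → ψ₁ = 0.337
  ψ₁ = 0.337: g = 0.0028, g' = -0.941 → ψ₁ = 0.340
Converged at ψ₁ = 0.340.
Drum-1 compositions:
  A: x = 0.171, y = 0.603
  B: x = 0.358, y = 0.265
  C: x = 0.471, y = 0.132
Drum-2 feed = drum-1 vapor: z₂ = (0.6034, 0.2646, 0.1320).
Drum 2:
Iterate (Newton) starting at ψ₂ = 0.5:
  ψ₂ = 0.500: g = 0.0400, g' = -0.737 → ψ₂ = 0.554
  ψ₂ = 0.554: g = -0.0010, g' = -0.775 → ψ₂ = 0.553
Converged at ψ₂ = 0.553.
  A: x = 0.373, y = 0.790
  B: x = 0.383, y = 0.169
  C: x = 0.244, y = 0.041

x_B (drum 2) = 0.383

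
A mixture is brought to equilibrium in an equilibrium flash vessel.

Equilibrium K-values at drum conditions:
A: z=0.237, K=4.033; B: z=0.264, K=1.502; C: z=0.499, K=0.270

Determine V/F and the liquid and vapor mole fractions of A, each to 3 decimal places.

Newton iteration, V/F⁰ = 0.5:
  V/F = 0.500: g = -0.1821, g' = -1.046 → V/F = 0.326
  V/F = 0.326: g = -0.0027, g' = -1.058 → V/F = 0.323
Converged at V/F = 0.323.
Compositions from xᵢ = zᵢ/(1+V/F(Kᵢ−1)), yᵢ = Kᵢxᵢ:
  A: x = 0.120, y = 0.482
  B: x = 0.227, y = 0.341
  C: x = 0.653, y = 0.176

V/F = 0.323, x_A = 0.120, y_A = 0.482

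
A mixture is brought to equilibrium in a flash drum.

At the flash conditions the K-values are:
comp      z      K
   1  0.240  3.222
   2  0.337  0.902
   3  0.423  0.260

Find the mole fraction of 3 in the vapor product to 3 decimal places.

Material balance + equilibrium reduce to Σ zᵢ(Kᵢ−1)/(1+β(Kᵢ−1)) = 0.
Feasibility: ΣzᵢKᵢ = 1.187, Σzᵢ/Kᵢ = 2.075 — both > 1, two phases present.
Newton–Raphson from β = 0.5:
  β = 0.500: g = -0.2790, g' = -0.853 → β = 0.173
  β = 0.173: g = -0.0074, g' = -0.926 → β = 0.165
Converged at β = 0.165.
Compositions from xᵢ = zᵢ/(1+β(Kᵢ−1)), yᵢ = Kᵢxᵢ:
  1: x = 0.176, y = 0.566
  2: x = 0.343, y = 0.309
  3: x = 0.482, y = 0.125

y_3 = 0.125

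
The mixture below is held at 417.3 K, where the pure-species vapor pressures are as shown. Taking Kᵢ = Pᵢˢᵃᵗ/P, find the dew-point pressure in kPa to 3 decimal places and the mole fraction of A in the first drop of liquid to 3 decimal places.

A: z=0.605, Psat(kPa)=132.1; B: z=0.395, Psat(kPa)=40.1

Pdew = 69.299 kPa, x_A = 0.317

At the dew point ψ → 1, so Σzᵢ/Kᵢ = 1 with Kᵢ = Pᵢˢᵃᵗ/P ⇒ 1/P = Σzᵢ/Pᵢˢᵃᵗ.
1/P = 0.605/132.1 + 0.395/40.1 = 0.014430 ⇒ P = 69.299 kPa
xᵢ = zᵢP/Pᵢˢᵃᵗ ⇒ x_A = 0.605·69.299/132.1 = 0.317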